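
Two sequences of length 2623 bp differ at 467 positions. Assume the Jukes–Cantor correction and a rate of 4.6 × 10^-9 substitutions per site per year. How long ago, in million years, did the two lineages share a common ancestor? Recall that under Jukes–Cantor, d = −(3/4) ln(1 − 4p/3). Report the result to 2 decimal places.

p = 467/2623 ≈ 0.17804.
d = −(3/4) ln(1 − 4p/3) = −0.75 ln(1 − 0.237387) = −0.75 ln(0.762613)
  = −0.75 × (-0.271005) = 0.203254 substitutions/site.
Under a molecular clock d = 2μt, so t = d/(2μ) = 0.203254 / (2 × 4.6 × 10^-9) = 22.09 million years.

22.09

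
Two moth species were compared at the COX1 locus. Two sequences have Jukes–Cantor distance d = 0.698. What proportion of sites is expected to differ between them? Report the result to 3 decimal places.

p = (3/4)(1 − e^(−4d/3)) = 0.75 × (1 − e^(-0.930667)) = 0.75 × (1 − 0.394291) = 0.454282.

0.454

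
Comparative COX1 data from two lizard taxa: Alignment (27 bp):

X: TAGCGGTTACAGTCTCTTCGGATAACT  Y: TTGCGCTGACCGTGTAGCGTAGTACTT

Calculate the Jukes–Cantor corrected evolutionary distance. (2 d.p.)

The sequences differ at 14 of 27 sites, so p = 14/27 ≈ 0.518519.
d = −(3/4) ln(1 − 4p/3) = −0.75 ln(1 − 0.691359) = −0.75 ln(0.308641)
  = −0.75 × (-1.175576) = 0.881682 substitutions/site.

0.88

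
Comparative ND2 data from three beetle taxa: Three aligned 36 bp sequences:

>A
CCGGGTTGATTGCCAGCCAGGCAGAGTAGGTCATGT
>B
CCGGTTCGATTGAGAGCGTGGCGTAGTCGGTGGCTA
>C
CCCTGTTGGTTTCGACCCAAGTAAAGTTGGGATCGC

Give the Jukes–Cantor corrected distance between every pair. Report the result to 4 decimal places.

d(A,B) = 0.5482, d(A,C) = 0.6082, d(B,C) = 1.0124

A–B: 14/36 sites differ → p ≈ 0.388889, d = −0.75 ln(1 − 0.518519) = 0.548166 ≈ 0.5482.
A–C: 15/36 sites differ → p ≈ 0.416667, d = −0.75 ln(1 − 0.555556) = 0.608198 ≈ 0.6082.
B–C: 20/36 sites differ → p ≈ 0.555556, d = −0.75 ln(1 − 0.740741) = 1.012446 ≈ 1.0124.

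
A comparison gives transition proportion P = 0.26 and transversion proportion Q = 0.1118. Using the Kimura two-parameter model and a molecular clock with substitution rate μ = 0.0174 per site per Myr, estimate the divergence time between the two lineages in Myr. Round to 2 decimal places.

Under the Kimura two-parameter model, d = −½ ln(1 − 2P − Q) − ¼ ln(1 − 2Q).
1 − 2P − Q = 0.3682, giving −½ ln(0.3682) = 0.499565.
1 − 2Q = 0.7764, giving −¼ ln(0.7764) = 0.063272.
d = 0.499565 + 0.063272 = 0.562837.
Under a molecular clock d = 2μt, so t = d/(2μ) = 0.562837 / (2 × 0.0174) = 16.17 Myr.

16.17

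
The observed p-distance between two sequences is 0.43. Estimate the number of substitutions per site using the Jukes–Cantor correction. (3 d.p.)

d = −(3/4) ln(1 − 4p/3) = −0.75 ln(1 − 0.573333) = −0.75 ln(0.426667)
  = −0.75 × (-0.851751) = 0.638813 substitutions/site.

0.639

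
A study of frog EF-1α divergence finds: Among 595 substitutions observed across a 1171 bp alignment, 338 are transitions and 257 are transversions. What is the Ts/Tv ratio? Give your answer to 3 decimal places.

R = 338/257 = 1.315175… ≈ 1.315 (to 3 d.p.).

1.315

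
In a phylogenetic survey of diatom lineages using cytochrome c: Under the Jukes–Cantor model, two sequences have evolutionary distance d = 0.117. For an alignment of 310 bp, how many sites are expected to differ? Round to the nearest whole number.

34

Invert JC69: p = (3/4)(1 − e^(−4d/3)) = 0.75 × (1 − e^(-0.156)) = 0.75 × (1 − 0.855559) = 0.108331.
Expected differing sites = pL ≈ 0.108331 × 310 = 33.58261 ≈ 34.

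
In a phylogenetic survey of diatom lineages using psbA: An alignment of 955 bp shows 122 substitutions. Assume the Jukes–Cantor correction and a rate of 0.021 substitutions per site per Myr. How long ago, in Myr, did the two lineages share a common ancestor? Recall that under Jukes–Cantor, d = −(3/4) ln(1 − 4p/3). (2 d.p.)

p = 122/955 ≈ 0.127749.
d = −(3/4) ln(1 − 4p/3) = −0.75 ln(1 − 0.170332) = −0.75 ln(0.829668)
  = −0.75 × (-0.186730) = 0.140048 substitutions/site.
Under a molecular clock d = 2μt, so t = d/(2μ) = 0.140048 / (2 × 0.021) = 3.33 Myr.

3.33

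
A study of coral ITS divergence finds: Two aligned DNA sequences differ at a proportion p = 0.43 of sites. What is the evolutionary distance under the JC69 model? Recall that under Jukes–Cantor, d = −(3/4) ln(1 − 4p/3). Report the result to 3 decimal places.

0.639

d = −(3/4) ln(1 − 4p/3) = −0.75 ln(1 − 0.573333) = −0.75 ln(0.426667)
  = −0.75 × (-0.851751) = 0.638813 substitutions/site.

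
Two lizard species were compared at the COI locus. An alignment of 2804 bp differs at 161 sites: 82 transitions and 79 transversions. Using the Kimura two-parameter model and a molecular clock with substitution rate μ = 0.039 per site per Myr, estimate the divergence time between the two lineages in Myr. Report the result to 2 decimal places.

P = 82/2804 ≈ 0.029244 and Q = 79/2804 ≈ 0.028174.
Under the Kimura two-parameter model, d = −½ ln(1 − 2P − Q) − ¼ ln(1 − 2Q).
1 − 2P − Q = 0.913338, giving −½ ln(0.913338) = 0.045325.
1 − 2Q = 0.943652, giving −¼ ln(0.943652) = 0.014499.
d = 0.045325 + 0.014499 = 0.059824.
Under a molecular clock d = 2μt, so t = d/(2μ) = 0.059824 / (2 × 0.039) = 0.77 Myr.

0.77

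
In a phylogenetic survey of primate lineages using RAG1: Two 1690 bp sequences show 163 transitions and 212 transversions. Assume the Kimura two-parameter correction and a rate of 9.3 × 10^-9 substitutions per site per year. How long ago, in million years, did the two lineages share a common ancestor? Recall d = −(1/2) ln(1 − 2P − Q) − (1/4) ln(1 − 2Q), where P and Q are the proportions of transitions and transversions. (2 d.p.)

14.18

P = 163/1690 ≈ 0.09645 and Q = 212/1690 ≈ 0.125444.
Under the Kimura two-parameter model, d = −½ ln(1 − 2P − Q) − ¼ ln(1 − 2Q).
1 − 2P − Q = 0.681656, giving −½ ln(0.681656) = 0.191615.
1 − 2Q = 0.749112, giving −¼ ln(0.749112) = 0.072217.
d = 0.191615 + 0.072217 = 0.263832.
Under a molecular clock d = 2μt, so t = d/(2μ) = 0.263832 / (2 × 9.3 × 10^-9) = 14.18 million years.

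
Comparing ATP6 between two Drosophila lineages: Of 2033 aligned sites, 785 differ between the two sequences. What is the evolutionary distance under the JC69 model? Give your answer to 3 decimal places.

p = 785/2033 ≈ 0.386129.
d = −(3/4) ln(1 − 4p/3) = −0.75 ln(1 − 0.514839) = −0.75 ln(0.485161)
  = −0.75 × (-0.723274) = 0.542456 substitutions/site.

0.542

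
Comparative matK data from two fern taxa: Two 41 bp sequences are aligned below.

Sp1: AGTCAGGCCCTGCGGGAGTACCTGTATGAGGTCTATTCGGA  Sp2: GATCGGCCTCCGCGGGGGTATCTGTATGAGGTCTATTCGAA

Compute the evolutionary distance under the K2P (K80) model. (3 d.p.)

Of 41 sites, 8 differences are transitions and 1 are transversions, so P = 8/41 ≈ 0.195122 and Q = 1/41 ≈ 0.02439.
Under the Kimura two-parameter model, d = −½ ln(1 − 2P − Q) − ¼ ln(1 − 2Q).
1 − 2P − Q = 0.585366, giving −½ ln(0.585366) = 0.267759.
1 − 2Q = 0.95122, giving −¼ ln(0.95122) = 0.012502.
d = 0.267759 + 0.012502 = 0.280261.

0.280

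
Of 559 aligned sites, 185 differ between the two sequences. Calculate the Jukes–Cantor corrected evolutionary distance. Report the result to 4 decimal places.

p = 185/559 ≈ 0.330948.
d = −(3/4) ln(1 − 4p/3) = −0.75 ln(1 − 0.441264) = −0.75 ln(0.558736)
  = −0.75 × (-0.582078) = 0.436559 substitutions/site.

0.4366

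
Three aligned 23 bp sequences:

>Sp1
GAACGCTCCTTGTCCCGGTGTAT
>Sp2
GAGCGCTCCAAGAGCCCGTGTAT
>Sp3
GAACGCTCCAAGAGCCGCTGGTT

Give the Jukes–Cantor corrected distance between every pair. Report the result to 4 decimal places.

d(Sp1,Sp2) = 0.3206, d(Sp1,Sp3) = 0.3904, d(Sp2,Sp3) = 0.2567

Sp1–Sp2: 6/23 sites differ → p ≈ 0.26087, d = −0.75 ln(1 − 0.347827) = 0.320584 ≈ 0.3206.
Sp1–Sp3: 7/23 sites differ → p ≈ 0.304348, d = −0.75 ln(1 − 0.405797) = 0.390401 ≈ 0.3904.
Sp2–Sp3: 5/23 sites differ → p ≈ 0.217391, d = −0.75 ln(1 − 0.289855) = 0.256715 ≈ 0.2567.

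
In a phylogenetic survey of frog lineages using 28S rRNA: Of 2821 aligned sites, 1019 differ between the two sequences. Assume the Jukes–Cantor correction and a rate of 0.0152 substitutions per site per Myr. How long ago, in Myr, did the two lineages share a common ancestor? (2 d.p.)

16.21

p = 1019/2821 ≈ 0.361219.
d = −(3/4) ln(1 − 4p/3) = −0.75 ln(1 − 0.481625) = −0.75 ln(0.518375)
  = −0.75 × (-0.657056) = 0.492792 substitutions/site.
Under a molecular clock d = 2μt, so t = d/(2μ) = 0.492792 / (2 × 0.0152) = 16.21 Myr.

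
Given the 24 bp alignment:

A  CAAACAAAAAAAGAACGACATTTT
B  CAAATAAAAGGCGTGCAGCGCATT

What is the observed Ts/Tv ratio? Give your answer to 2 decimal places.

Transitions are A↔G and C↔T; transversions are all other mismatches.
Transitions: 8. Transversions: 3.
R = 8/3 = 2.666666… ≈ 2.67 (to 2 d.p.).

2.67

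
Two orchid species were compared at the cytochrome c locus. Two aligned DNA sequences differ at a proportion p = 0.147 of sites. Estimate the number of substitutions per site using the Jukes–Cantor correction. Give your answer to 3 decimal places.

0.164

d = −(3/4) ln(1 − 4p/3) = −0.75 ln(1 − 0.196) = −0.75 ln(0.804)
  = −0.75 × (-0.218156) = 0.163617 substitutions/site.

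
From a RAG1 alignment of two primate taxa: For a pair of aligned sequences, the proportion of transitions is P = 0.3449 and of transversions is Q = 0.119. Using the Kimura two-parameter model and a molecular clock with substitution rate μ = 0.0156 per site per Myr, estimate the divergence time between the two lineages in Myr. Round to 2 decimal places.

Under the Kimura two-parameter model, d = −½ ln(1 − 2P − Q) − ¼ ln(1 − 2Q).
1 − 2P − Q = 0.1912, giving −½ ln(0.1912) = 0.827218.
1 − 2Q = 0.762, giving −¼ ln(0.762) = 0.067952.
d = 0.827218 + 0.067952 = 0.895170.
Under a molecular clock d = 2μt, so t = d/(2μ) = 0.895170 / (2 × 0.0156) = 28.69 Myr.

28.69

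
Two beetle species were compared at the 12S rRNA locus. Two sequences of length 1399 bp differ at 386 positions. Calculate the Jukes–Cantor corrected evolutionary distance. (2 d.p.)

p = 386/1399 ≈ 0.275911.
d = −(3/4) ln(1 − 4p/3) = −0.75 ln(1 − 0.367881) = −0.75 ln(0.632119)
  = −0.75 × (-0.458678) = 0.344009 substitutions/site.

0.34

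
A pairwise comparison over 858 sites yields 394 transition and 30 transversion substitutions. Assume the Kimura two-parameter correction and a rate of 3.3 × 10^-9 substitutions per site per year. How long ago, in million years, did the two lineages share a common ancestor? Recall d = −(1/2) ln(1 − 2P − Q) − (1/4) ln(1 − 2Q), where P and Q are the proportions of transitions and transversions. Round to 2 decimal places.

235.00

P = 394/858 ≈ 0.459207 and Q = 30/858 ≈ 0.034965.
Under the Kimura two-parameter model, d = −½ ln(1 − 2P − Q) − ¼ ln(1 − 2Q).
1 − 2P − Q = 0.046621, giving −½ ln(0.046621) = 1.532852.
1 − 2Q = 0.93007, giving −¼ ln(0.93007) = 0.018124.
d = 1.532852 + 0.018124 = 1.550976.
Under a molecular clock d = 2μt, so t = d/(2μ) = 1.550976 / (2 × 3.3 × 10^-9) = 235.00 million years.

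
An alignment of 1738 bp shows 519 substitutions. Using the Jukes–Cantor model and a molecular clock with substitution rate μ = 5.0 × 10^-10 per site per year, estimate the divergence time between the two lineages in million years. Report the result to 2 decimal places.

380.82

p = 519/1738 ≈ 0.298619.
d = −(3/4) ln(1 − 4p/3) = −0.75 ln(1 − 0.398159) = −0.75 ln(0.601841)
  = −0.75 × (-0.507762) = 0.380822 substitutions/site.
Under a molecular clock d = 2μt, so t = d/(2μ) = 0.380822 / (2 × 5.0 × 10^-10) = 380.82 million years.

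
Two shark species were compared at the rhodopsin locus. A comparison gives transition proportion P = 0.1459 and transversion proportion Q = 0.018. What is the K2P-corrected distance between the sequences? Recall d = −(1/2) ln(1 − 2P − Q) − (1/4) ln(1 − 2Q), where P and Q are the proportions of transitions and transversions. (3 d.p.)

0.195

Under the Kimura two-parameter model, d = −½ ln(1 − 2P − Q) − ¼ ln(1 − 2Q).
1 − 2P − Q = 0.6902, giving −½ ln(0.6902) = 0.185387.
1 − 2Q = 0.964, giving −¼ ln(0.964) = 0.009166.
d = 0.185387 + 0.009166 = 0.194553.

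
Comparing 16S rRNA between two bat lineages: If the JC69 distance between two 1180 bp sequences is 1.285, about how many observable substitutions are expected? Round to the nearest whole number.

725

Invert JC69: p = (3/4)(1 − e^(−4d/3)) = 0.75 × (1 − e^(-1.713333)) = 0.75 × (1 − 0.180264) = 0.614802.
Expected differing sites = pL ≈ 0.614802 × 1180 = 725.46636 ≈ 725.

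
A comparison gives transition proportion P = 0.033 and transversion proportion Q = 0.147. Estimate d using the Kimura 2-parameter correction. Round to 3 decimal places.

0.207

Under the Kimura two-parameter model, d = −½ ln(1 − 2P − Q) − ¼ ln(1 − 2Q).
1 − 2P − Q = 0.787, giving −½ ln(0.787) = 0.119764.
1 − 2Q = 0.706, giving −¼ ln(0.706) = 0.087035.
d = 0.119764 + 0.087035 = 0.206799.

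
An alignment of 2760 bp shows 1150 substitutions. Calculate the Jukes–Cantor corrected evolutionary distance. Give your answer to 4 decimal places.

p = 1150/2760 ≈ 0.416667.
d = −(3/4) ln(1 − 4p/3) = −0.75 ln(1 − 0.555556) = −0.75 ln(0.444444)
  = −0.75 × (-0.810931) = 0.608198 substitutions/site.

0.6082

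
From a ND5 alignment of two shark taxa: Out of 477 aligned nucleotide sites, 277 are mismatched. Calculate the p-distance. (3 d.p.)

0.581

p = 277/477 = 0.580712… ≈ 0.581 (to 3 d.p.).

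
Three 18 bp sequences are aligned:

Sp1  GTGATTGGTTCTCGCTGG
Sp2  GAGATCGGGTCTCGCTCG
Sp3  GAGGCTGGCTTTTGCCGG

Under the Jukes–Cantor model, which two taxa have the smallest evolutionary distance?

Sp1–Sp2: 4/18 differ, p = 0.222, d = 0.264.
Sp1–Sp3: 7/18 differ, p = 0.389, d = 0.548.
Sp2–Sp3: 8/18 differ, p = 0.444, d = 0.673.
The smallest distance is between Sp1 and Sp2.

Sp1 and Sp2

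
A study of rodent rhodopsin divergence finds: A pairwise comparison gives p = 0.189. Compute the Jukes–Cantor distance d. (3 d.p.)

d = −(3/4) ln(1 − 4p/3) = −0.75 ln(1 − 0.252) = −0.75 ln(0.748)
  = −0.75 × (-0.290352) = 0.217764 substitutions/site.

0.218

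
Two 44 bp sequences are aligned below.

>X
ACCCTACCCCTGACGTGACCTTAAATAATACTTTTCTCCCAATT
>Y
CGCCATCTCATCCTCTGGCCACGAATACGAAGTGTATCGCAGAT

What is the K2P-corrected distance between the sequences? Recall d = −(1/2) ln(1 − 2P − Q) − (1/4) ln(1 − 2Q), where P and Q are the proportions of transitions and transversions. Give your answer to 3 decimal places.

0.908

Of 44 sites, 6 differences are transitions and 17 are transversions, so P = 6/44 ≈ 0.136364 and Q = 17/44 ≈ 0.386364.
Under the Kimura two-parameter model, d = −½ ln(1 − 2P − Q) − ¼ ln(1 − 2Q).
1 − 2P − Q = 0.340908, giving −½ ln(0.340908) = 0.538071.
1 − 2Q = 0.227272, giving −¼ ln(0.227272) = 0.370402.
d = 0.538071 + 0.370402 = 0.908473.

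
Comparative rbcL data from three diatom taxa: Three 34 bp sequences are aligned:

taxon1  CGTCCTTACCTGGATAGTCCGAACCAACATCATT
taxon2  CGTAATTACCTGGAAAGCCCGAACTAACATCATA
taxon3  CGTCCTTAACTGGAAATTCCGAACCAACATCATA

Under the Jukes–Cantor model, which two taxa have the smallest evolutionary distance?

taxon1–taxon2: 6/34 differ, p = 0.176, d = 0.201.
taxon1–taxon3: 4/34 differ, p = 0.118, d = 0.128.
taxon2–taxon3: 6/34 differ, p = 0.176, d = 0.201.
The smallest distance is between taxon1 and taxon3.

taxon1 and taxon3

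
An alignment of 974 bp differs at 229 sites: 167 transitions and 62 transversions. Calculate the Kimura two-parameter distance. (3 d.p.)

0.295

P = 167/974 ≈ 0.171458 and Q = 62/974 ≈ 0.063655.
Under the Kimura two-parameter model, d = −½ ln(1 − 2P − Q) − ¼ ln(1 − 2Q).
1 − 2P − Q = 0.593429, giving −½ ln(0.593429) = 0.260919.
1 − 2Q = 0.87269, giving −¼ ln(0.87269) = 0.034044.
d = 0.260919 + 0.034044 = 0.294963.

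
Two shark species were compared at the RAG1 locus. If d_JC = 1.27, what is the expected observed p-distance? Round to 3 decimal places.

p = (3/4)(1 − e^(−4d/3)) = 0.75 × (1 − e^(-1.693333)) = 0.75 × (1 − 0.183906) = 0.612071.

0.612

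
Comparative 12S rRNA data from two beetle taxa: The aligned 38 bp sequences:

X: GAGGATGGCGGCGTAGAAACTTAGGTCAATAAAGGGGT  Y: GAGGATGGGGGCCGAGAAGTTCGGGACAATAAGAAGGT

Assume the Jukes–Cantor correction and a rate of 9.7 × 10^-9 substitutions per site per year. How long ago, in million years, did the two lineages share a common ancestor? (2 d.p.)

The sequences differ at 11 of 38 sites, so p = 11/38 ≈ 0.289474.
d = −(3/4) ln(1 − 4p/3) = −0.75 ln(1 − 0.385965) = −0.75 ln(0.614035)
  = −0.75 × (-0.487703) = 0.365777 substitutions/site.
Under a molecular clock d = 2μt, so t = d/(2μ) = 0.365777 / (2 × 9.7 × 10^-9) = 18.85 million years.

18.85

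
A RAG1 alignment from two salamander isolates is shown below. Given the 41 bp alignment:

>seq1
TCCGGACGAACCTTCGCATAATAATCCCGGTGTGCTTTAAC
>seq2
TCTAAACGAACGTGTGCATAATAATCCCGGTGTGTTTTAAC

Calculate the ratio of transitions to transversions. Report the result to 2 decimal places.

Transitions are A↔G and C↔T; transversions are all other mismatches.
Transitions: 5. Transversions: 2.
R = 5/2 = 2.50.

2.50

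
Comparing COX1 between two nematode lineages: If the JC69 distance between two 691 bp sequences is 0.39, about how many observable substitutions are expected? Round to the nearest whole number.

210

Invert JC69: p = (3/4)(1 − e^(−4d/3)) = 0.75 × (1 − e^(-0.52)) = 0.75 × (1 − 0.594521) = 0.304109.
Expected differing sites = pL ≈ 0.304109 × 691 = 210.139319 ≈ 210.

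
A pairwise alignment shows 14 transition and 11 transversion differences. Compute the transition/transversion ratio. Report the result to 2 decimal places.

1.27

R = 14/11 = 1.272727… ≈ 1.27 (to 2 d.p.).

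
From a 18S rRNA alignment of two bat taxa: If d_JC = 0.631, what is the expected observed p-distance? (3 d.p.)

0.427

p = (3/4)(1 − e^(−4d/3)) = 0.75 × (1 − e^(-0.841333)) = 0.75 × (1 − 0.431135) = 0.426649.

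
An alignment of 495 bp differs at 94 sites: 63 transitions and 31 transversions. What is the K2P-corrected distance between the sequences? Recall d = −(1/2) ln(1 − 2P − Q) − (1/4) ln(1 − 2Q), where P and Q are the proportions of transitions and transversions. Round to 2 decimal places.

P = 63/495 ≈ 0.127273 and Q = 31/495 ≈ 0.062626.
Under the Kimura two-parameter model, d = −½ ln(1 − 2P − Q) − ¼ ln(1 − 2Q).
1 − 2P − Q = 0.682828, giving −½ ln(0.682828) = 0.190756.
1 − 2Q = 0.874748, giving −¼ ln(0.874748) = 0.033455.
d = 0.190756 + 0.033455 = 0.224211.

0.22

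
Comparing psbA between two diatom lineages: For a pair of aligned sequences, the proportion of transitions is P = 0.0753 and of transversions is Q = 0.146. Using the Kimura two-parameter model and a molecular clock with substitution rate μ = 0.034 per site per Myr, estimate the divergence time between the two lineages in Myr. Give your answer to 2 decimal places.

3.86

Under the Kimura two-parameter model, d = −½ ln(1 − 2P − Q) − ¼ ln(1 − 2Q).
1 − 2P − Q = 0.7034, giving −½ ln(0.7034) = 0.175915.
1 − 2Q = 0.708, giving −¼ ln(0.708) = 0.086328.
d = 0.175915 + 0.086328 = 0.262243.
Under a molecular clock d = 2μt, so t = d/(2μ) = 0.262243 / (2 × 0.034) = 3.86 Myr.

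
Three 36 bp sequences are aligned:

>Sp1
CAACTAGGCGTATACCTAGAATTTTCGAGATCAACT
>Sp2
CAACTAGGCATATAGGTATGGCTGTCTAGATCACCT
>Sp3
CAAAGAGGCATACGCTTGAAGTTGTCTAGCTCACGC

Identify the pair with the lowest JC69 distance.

Sp1–Sp2: 10/36 differ, p = 0.278, d = 0.347.
Sp1–Sp3: 15/36 differ, p = 0.417, d = 0.608.
Sp2–Sp3: 13/36 differ, p = 0.361, d = 0.493.
The smallest distance is between Sp1 and Sp2.

Sp1 and Sp2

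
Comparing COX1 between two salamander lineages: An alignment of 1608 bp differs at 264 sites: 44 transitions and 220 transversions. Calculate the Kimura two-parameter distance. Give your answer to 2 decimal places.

P = 44/1608 ≈ 0.027363 and Q = 220/1608 ≈ 0.136816.
Under the Kimura two-parameter model, d = −½ ln(1 − 2P − Q) − ¼ ln(1 − 2Q).
1 − 2P − Q = 0.808458, giving −½ ln(0.808458) = 0.106313.
1 − 2Q = 0.726368, giving −¼ ln(0.726368) = 0.079925.
d = 0.106313 + 0.079925 = 0.186238.

0.19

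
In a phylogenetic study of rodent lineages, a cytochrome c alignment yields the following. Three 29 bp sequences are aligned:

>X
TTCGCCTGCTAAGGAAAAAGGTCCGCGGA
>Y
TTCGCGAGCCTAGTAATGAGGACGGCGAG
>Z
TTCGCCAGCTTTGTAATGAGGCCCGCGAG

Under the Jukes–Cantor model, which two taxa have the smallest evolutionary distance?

X–Y: 11/29 differ, p = 0.379, d = 0.529.
X–Z: 9/29 differ, p = 0.310, d = 0.401.
Y–Z: 5/29 differ, p = 0.172, d = 0.196.
The smallest distance is between Y and Z.

Y and Z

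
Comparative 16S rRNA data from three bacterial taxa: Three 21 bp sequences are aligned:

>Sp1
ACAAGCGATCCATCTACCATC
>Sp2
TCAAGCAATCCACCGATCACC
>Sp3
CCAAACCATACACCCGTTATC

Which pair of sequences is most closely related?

Sp1 and Sp2

Sp1–Sp2: 6/21 differ, p = 0.286, d = 0.360.
Sp1–Sp3: 9/21 differ, p = 0.429, d = 0.635.
Sp2–Sp3: 8/21 differ, p = 0.381, d = 0.532.
The smallest distance is between Sp1 and Sp2.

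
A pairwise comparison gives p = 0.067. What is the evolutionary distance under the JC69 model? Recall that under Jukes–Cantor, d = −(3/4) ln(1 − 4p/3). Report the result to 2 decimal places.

0.07

d = −(3/4) ln(1 − 4p/3) = −0.75 ln(1 − 0.089333) = −0.75 ln(0.910667)
  = −0.75 × (-0.093578) = 0.070184 substitutions/site.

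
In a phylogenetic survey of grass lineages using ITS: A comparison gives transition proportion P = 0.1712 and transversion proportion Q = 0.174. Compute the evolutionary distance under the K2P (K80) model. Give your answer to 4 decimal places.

Under the Kimura two-parameter model, d = −½ ln(1 − 2P − Q) − ¼ ln(1 − 2Q).
1 − 2P − Q = 0.4836, giving −½ ln(0.4836) = 0.363249.
1 − 2Q = 0.652, giving −¼ ln(0.652) = 0.106928.
d = 0.363249 + 0.106928 = 0.470177.

0.4702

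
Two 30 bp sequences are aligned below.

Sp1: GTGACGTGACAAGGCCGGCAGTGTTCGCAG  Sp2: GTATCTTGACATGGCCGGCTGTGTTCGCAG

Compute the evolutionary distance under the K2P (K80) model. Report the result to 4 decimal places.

Of 30 sites, 1 differences are transitions and 4 are transversions, so P = 1/30 ≈ 0.033333 and Q = 4/30 ≈ 0.133333.
Under the Kimura two-parameter model, d = −½ ln(1 − 2P − Q) − ¼ ln(1 − 2Q).
1 − 2P − Q = 0.800001, giving −½ ln(0.800001) = 0.111571.
1 − 2Q = 0.733334, giving −¼ ln(0.733334) = 0.077539.
d = 0.111571 + 0.077539 = 0.189110.

0.1891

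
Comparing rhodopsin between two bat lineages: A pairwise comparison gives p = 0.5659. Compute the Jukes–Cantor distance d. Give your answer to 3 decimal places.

d = −(3/4) ln(1 − 4p/3) = −0.75 ln(1 − 0.754533) = −0.75 ln(0.245467)
  = −0.75 × (-1.404593) = 1.053445 substitutions/site.

1.053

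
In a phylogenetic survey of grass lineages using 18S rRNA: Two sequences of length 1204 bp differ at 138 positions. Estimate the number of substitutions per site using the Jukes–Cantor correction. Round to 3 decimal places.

0.124

p = 138/1204 ≈ 0.114618.
d = −(3/4) ln(1 − 4p/3) = −0.75 ln(1 − 0.152824) = −0.75 ln(0.847176)
  = −0.75 × (-0.165847) = 0.124385 substitutions/site.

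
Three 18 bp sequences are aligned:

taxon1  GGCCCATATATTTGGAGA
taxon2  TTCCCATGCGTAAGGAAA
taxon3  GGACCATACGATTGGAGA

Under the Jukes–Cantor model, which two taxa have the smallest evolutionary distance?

taxon1 and taxon3

taxon1–taxon2: 8/18 differ, p = 0.444, d = 0.673.
taxon1–taxon3: 4/18 differ, p = 0.222, d = 0.264.
taxon2–taxon3: 8/18 differ, p = 0.444, d = 0.673.
The smallest distance is between taxon1 and taxon3.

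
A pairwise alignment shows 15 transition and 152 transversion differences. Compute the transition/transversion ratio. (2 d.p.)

R = 15/152 = 0.098684… ≈ 0.10 (to 2 d.p.).

0.10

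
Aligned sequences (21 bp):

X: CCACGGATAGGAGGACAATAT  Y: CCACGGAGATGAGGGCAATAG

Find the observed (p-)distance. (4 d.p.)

0.1905

The sequences differ at 4 of 21 positions (sites 8, 10, 15, 21).
p = 4/21 = 0.190476… ≈ 0.1905 (to 4 d.p.).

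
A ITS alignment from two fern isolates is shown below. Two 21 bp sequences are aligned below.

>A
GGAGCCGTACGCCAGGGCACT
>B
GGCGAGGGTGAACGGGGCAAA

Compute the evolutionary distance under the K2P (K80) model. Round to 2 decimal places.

Of 21 sites, 2 differences are transitions and 9 are transversions, so P = 2/21 ≈ 0.095238 and Q = 9/21 ≈ 0.428571.
Under the Kimura two-parameter model, d = −½ ln(1 − 2P − Q) − ¼ ln(1 − 2Q).
1 − 2P − Q = 0.380953, giving −½ ln(0.380953) = 0.482540.
1 − 2Q = 0.142858, giving −¼ ln(0.142858) = 0.486476.
d = 0.482540 + 0.486476 = 0.969016.

0.97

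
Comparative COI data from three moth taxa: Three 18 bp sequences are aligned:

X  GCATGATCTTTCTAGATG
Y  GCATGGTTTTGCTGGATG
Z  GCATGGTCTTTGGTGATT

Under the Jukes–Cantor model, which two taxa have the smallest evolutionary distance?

X–Y: 4/18 differ, p = 0.222, d = 0.264.
X–Z: 5/18 differ, p = 0.278, d = 0.347.
Y–Z: 6/18 differ, p = 0.333, d = 0.441.
The smallest distance is between X and Y.

X and Y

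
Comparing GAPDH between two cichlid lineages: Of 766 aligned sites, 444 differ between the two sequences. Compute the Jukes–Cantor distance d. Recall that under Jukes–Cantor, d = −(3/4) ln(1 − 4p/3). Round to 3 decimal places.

1.112

p = 444/766 ≈ 0.579634.
d = −(3/4) ln(1 − 4p/3) = −0.75 ln(1 − 0.772845) = −0.75 ln(0.227155)
  = −0.75 × (-1.482123) = 1.111592 substitutions/site.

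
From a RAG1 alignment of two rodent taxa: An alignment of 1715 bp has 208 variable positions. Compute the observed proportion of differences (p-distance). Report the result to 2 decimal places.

p = 208/1715 = 0.121282… ≈ 0.12 (to 2 d.p.).

0.12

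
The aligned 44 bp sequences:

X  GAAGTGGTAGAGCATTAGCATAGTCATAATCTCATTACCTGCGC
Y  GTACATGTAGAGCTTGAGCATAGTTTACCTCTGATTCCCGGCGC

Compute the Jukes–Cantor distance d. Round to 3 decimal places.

The sequences differ at 14 of 44 sites, so p = 14/44 ≈ 0.318182.
d = −(3/4) ln(1 − 4p/3) = −0.75 ln(1 − 0.424243) = −0.75 ln(0.575757)
  = −0.75 × (-0.552070) = 0.414053 substitutions/site.

0.414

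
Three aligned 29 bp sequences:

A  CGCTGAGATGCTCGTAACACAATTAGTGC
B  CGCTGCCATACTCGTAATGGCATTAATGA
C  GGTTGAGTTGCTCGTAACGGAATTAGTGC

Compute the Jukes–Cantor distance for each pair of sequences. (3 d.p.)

A–B: 9/29 sites differ → p ≈ 0.310345, d = −0.75 ln(1 − 0.413793) = 0.400562 ≈ 0.401.
A–C: 5/29 sites differ → p ≈ 0.172414, d = −0.75 ln(1 − 0.229885) = 0.195912 ≈ 0.196.
B–C: 10/29 sites differ → p ≈ 0.344828, d = −0.75 ln(1 − 0.459771) = 0.461822 ≈ 0.462.

d(A,B) = 0.401, d(A,C) = 0.196, d(B,C) = 0.462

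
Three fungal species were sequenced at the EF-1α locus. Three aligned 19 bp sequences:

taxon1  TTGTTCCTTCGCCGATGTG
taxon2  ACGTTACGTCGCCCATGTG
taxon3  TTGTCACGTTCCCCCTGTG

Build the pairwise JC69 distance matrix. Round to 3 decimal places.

d(taxon1,taxon2) = 0.324, d(taxon1,taxon3) = 0.507, d(taxon2,taxon3) = 0.410

taxon1–taxon2: 5/19 sites differ → p ≈ 0.263158, d = −0.75 ln(1 − 0.350877) = 0.324100 ≈ 0.324.
taxon1–taxon3: 7/19 sites differ → p ≈ 0.368421, d = −0.75 ln(1 − 0.491228) = 0.506816 ≈ 0.507.
taxon2–taxon3: 6/19 sites differ → p ≈ 0.315789, d = −0.75 ln(1 − 0.421052) = 0.409907 ≈ 0.410.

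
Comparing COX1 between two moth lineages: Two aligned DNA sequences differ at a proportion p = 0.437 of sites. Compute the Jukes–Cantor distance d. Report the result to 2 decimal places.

d = −(3/4) ln(1 − 4p/3) = −0.75 ln(1 − 0.582667) = −0.75 ln(0.417333)
  = −0.75 × (-0.873871) = 0.655403 substitutions/site.

0.66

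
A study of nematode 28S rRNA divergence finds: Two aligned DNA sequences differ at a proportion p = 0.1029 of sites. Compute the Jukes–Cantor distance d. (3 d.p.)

d = −(3/4) ln(1 − 4p/3) = −0.75 ln(1 − 0.1372) = −0.75 ln(0.8628)
  = −0.75 × (-0.147572) = 0.110679 substitutions/site.

0.111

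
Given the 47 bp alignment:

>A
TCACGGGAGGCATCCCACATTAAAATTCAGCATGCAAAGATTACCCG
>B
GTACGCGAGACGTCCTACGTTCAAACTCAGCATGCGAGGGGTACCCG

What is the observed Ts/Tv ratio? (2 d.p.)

Transitions are A↔G and C↔T; transversions are all other mismatches.
Transitions: 9. Transversions: 4.
R = 9/4 = 2.25.

2.25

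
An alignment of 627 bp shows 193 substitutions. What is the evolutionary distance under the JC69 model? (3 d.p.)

0.396

p = 193/627 ≈ 0.307815.
d = −(3/4) ln(1 − 4p/3) = −0.75 ln(1 − 0.41042) = −0.75 ln(0.58958)
  = −0.75 × (-0.528345) = 0.396259 substitutions/site.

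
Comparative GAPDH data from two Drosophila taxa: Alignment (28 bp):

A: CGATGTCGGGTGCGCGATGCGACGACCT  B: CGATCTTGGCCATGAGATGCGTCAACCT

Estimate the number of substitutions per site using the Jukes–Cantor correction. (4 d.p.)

The sequences differ at 9 of 28 sites (5, 7, 10, 11, 12, 13, 15, 22, 24), so p = 9/28 ≈ 0.321429.
d = −(3/4) ln(1 − 4p/3) = −0.75 ln(1 − 0.428572) = −0.75 ln(0.571428)
  = −0.75 × (-0.559617) = 0.419713 substitutions/site.

0.4197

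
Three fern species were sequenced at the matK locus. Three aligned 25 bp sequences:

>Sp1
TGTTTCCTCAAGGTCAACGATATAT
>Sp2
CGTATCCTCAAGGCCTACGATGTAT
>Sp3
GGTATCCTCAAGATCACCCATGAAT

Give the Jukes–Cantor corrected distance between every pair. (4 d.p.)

d(Sp1,Sp2) = 0.2326, d(Sp1,Sp3) = 0.3505, d(Sp2,Sp3) = 0.3505

Sp1–Sp2: 5/25 sites differ → p = 0.2, d = −0.75 ln(1 − 0.266667) = 0.232617 ≈ 0.2326.
Sp1–Sp3: 7/25 sites differ → p = 0.28, d = −0.75 ln(1 − 0.373333) = 0.350505 ≈ 0.3505.
Sp2–Sp3: 7/25 sites differ → p = 0.28, d = −0.75 ln(1 − 0.373333) = 0.350505 ≈ 0.3505.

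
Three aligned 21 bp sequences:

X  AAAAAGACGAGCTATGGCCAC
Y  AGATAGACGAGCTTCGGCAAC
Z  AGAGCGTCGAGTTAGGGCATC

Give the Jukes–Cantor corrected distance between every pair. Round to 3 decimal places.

d(X,Y) = 0.286, d(X,Z) = 0.532, d(Y,Z) = 0.441

X–Y: 5/21 sites differ → p ≈ 0.238095, d = −0.75 ln(1 − 0.31746) = 0.286451 ≈ 0.286.
X–Z: 8/21 sites differ → p ≈ 0.380952, d = −0.75 ln(1 − 0.507936) = 0.531860 ≈ 0.532.
Y–Z: 7/21 sites differ → p ≈ 0.333333, d = −0.75 ln(1 − 0.444444) = 0.440839 ≈ 0.441.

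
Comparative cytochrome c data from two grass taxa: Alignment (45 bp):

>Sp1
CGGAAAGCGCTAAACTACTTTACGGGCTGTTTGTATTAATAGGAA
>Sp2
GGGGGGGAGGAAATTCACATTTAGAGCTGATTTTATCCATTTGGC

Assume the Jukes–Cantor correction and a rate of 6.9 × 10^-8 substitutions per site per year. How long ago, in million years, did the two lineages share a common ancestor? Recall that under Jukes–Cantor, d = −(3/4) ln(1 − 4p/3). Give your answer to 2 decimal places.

The sequences differ at 22 of 45 sites, so p = 22/45 ≈ 0.488889.
d = −(3/4) ln(1 − 4p/3) = −0.75 ln(1 − 0.651852) = −0.75 ln(0.348148)
  = −0.75 × (-1.055128) = 0.791346 substitutions/site.
Under a molecular clock d = 2μt, so t = d/(2μ) = 0.791346 / (2 × 6.9 × 10^-8) = 5.73 million years.

5.73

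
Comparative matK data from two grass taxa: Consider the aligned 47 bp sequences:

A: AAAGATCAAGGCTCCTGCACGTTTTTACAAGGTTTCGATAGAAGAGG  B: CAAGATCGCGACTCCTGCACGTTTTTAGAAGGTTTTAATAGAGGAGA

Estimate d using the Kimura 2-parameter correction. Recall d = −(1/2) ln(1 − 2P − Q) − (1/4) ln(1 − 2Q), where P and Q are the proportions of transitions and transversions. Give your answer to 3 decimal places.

0.226

Of 47 sites, 6 differences are transitions and 3 are transversions, so P = 6/47 ≈ 0.12766 and Q = 3/47 ≈ 0.06383.
Under the Kimura two-parameter model, d = −½ ln(1 − 2P − Q) − ¼ ln(1 − 2Q).
1 − 2P − Q = 0.68085, giving −½ ln(0.68085) = 0.192207.
1 − 2Q = 0.87234, giving −¼ ln(0.87234) = 0.034144.
d = 0.192207 + 0.034144 = 0.226351.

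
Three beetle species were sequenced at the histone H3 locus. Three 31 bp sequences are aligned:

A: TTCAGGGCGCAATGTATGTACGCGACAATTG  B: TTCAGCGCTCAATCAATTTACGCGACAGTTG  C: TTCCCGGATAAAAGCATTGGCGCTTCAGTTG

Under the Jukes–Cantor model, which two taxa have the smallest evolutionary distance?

A and B

A–B: 6/31 differ, p = 0.194, d = 0.224.
A–C: 13/31 differ, p = 0.419, d = 0.614.
B–C: 12/31 differ, p = 0.387, d = 0.544.
The smallest distance is between A and B.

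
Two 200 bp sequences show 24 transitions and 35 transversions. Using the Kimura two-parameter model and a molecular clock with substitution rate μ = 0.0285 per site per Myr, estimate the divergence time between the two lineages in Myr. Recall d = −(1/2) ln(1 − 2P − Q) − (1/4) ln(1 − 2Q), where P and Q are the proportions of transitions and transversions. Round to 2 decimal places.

P = 24/200 = 0.12 and Q = 35/200 = 0.175.
Under the Kimura two-parameter model, d = −½ ln(1 − 2P − Q) − ¼ ln(1 − 2Q).
1 − 2P − Q = 0.585, giving −½ ln(0.585) = 0.268072.
1 − 2Q = 0.65, giving −¼ ln(0.65) = 0.107696.
d = 0.268072 + 0.107696 = 0.375768.
Under a molecular clock d = 2μt, so t = d/(2μ) = 0.375768 / (2 × 0.0285) = 6.59 Myr.

6.59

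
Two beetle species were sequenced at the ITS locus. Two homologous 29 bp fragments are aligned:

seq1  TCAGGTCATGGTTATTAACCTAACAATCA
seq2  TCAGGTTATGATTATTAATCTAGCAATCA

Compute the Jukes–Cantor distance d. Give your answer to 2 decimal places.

The sequences differ at 4 of 29 sites (7, 11, 19, 23), so p = 4/29 ≈ 0.137931.
d = −(3/4) ln(1 − 4p/3) = −0.75 ln(1 − 0.183908) = −0.75 ln(0.816092)
  = −0.75 × (-0.203228) = 0.152421 substitutions/site.

0.15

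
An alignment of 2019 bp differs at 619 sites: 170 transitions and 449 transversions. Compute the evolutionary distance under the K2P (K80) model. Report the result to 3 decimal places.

P = 170/2019 ≈ 0.0842 and Q = 449/2019 ≈ 0.222387.
Under the Kimura two-parameter model, d = −½ ln(1 − 2P − Q) − ¼ ln(1 − 2Q).
1 − 2P − Q = 0.609213, giving −½ ln(0.609213) = 0.247794.
1 − 2Q = 0.555226, giving −¼ ln(0.555226) = 0.147095.
d = 0.247794 + 0.147095 = 0.394889.

0.395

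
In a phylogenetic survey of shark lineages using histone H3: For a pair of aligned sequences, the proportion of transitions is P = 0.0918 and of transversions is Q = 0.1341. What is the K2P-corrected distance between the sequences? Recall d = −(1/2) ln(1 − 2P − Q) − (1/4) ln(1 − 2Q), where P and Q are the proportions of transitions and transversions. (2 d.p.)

0.27

Under the Kimura two-parameter model, d = −½ ln(1 − 2P − Q) − ¼ ln(1 − 2Q).
1 − 2P − Q = 0.6823, giving −½ ln(0.6823) = 0.191143.
1 − 2Q = 0.7318, giving −¼ ln(0.7318) = 0.078062.
d = 0.191143 + 0.078062 = 0.269205.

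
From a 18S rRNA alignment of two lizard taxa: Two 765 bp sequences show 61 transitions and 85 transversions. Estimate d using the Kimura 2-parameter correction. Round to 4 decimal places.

0.2206

P = 61/765 ≈ 0.079739 and Q = 85/765 ≈ 0.111111.
Under the Kimura two-parameter model, d = −½ ln(1 − 2P − Q) − ¼ ln(1 − 2Q).
1 − 2P − Q = 0.729411, giving −½ ln(0.729411) = 0.157759.
1 − 2Q = 0.777778, giving −¼ ln(0.777778) = 0.062829.
d = 0.157759 + 0.062829 = 0.220588.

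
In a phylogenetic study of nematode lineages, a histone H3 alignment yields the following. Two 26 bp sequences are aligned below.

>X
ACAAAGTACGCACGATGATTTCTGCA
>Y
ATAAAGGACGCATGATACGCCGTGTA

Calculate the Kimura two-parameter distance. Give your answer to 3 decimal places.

0.570

Of 26 sites, 6 differences are transitions and 4 are transversions, so P = 6/26 ≈ 0.230769 and Q = 4/26 ≈ 0.153846.
Under the Kimura two-parameter model, d = −½ ln(1 − 2P − Q) − ¼ ln(1 − 2Q).
1 − 2P − Q = 0.384616, giving −½ ln(0.384616) = 0.477755.
1 − 2Q = 0.692308, giving −¼ ln(0.692308) = 0.091931.
d = 0.477755 + 0.091931 = 0.569686.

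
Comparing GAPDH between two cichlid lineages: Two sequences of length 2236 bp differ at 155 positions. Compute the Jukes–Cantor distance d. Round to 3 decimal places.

p = 155/2236 ≈ 0.06932.
d = −(3/4) ln(1 − 4p/3) = −0.75 ln(1 − 0.092427) = −0.75 ln(0.907573)
  = −0.75 × (-0.096981) = 0.072736 substitutions/site.

0.073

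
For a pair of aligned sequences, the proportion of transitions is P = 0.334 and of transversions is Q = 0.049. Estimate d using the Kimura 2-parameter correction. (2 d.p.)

0.66

Under the Kimura two-parameter model, d = −½ ln(1 − 2P − Q) − ¼ ln(1 − 2Q).
1 − 2P − Q = 0.283, giving −½ ln(0.283) = 0.631154.
1 − 2Q = 0.902, giving −¼ ln(0.902) = 0.025785.
d = 0.631154 + 0.025785 = 0.656939.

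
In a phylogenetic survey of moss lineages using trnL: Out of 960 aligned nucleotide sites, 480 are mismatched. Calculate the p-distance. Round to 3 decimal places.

p = 480/960 = 0.500.

0.500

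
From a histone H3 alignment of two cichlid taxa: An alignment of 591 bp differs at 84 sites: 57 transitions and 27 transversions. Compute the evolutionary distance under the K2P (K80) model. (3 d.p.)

0.160

P = 57/591 ≈ 0.096447 and Q = 27/591 ≈ 0.045685.
Under the Kimura two-parameter model, d = −½ ln(1 − 2P − Q) − ¼ ln(1 − 2Q).
1 − 2P − Q = 0.761421, giving −½ ln(0.761421) = 0.136284.
1 − 2Q = 0.90863, giving −¼ ln(0.90863) = 0.023954.
d = 0.136284 + 0.023954 = 0.160238.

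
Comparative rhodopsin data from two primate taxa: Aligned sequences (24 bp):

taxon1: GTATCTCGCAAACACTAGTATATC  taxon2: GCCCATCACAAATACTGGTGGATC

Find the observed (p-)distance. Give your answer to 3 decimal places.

The sequences differ at 9 of 24 positions (sites 2, 3, 4, 5, 8, 13, 17, 20, 21).
p = 9/24 = 0.375.

0.375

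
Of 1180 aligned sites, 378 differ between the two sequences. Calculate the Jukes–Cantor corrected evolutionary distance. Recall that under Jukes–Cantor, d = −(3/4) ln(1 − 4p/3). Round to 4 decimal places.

p = 378/1180 ≈ 0.320339.
d = −(3/4) ln(1 − 4p/3) = −0.75 ln(1 − 0.427119) = −0.75 ln(0.572881)
  = −0.75 × (-0.557077) = 0.417808 substitutions/site.

0.4178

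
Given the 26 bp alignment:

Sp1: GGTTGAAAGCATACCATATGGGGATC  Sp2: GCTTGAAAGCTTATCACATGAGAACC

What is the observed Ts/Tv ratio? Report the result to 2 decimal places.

Transitions are A↔G and C↔T; transversions are all other mismatches.
Transitions: 5. Transversions: 2.
R = 5/2 = 2.50.

2.50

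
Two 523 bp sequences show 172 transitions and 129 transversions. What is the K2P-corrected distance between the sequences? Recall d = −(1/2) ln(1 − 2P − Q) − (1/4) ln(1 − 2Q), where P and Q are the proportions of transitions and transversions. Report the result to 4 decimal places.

P = 172/523 ≈ 0.328872 and Q = 129/523 ≈ 0.246654.
Under the Kimura two-parameter model, d = −½ ln(1 − 2P − Q) − ¼ ln(1 − 2Q).
1 − 2P − Q = 0.095602, giving −½ ln(0.095602) = 1.173781.
1 − 2Q = 0.506692, giving −¼ ln(0.506692) = 0.169963.
d = 1.173781 + 0.169963 = 1.343744.

1.3437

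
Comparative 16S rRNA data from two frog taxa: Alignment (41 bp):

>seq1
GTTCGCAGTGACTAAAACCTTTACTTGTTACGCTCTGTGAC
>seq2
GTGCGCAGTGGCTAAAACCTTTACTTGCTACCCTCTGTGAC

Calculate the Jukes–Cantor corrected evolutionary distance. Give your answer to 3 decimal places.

The sequences differ at 4 of 41 sites (3, 11, 28, 32), so p = 4/41 ≈ 0.097561.
d = −(3/4) ln(1 − 4p/3) = −0.75 ln(1 − 0.130081) = −0.75 ln(0.869919)
  = −0.75 × (-0.139355) = 0.104516 substitutions/site.

0.105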